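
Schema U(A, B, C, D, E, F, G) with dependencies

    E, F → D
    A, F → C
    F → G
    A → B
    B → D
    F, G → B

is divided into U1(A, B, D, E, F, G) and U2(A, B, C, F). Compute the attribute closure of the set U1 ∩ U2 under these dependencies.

U1 ∩ U2 = {A, B, F}.
A, F → C applies, adding C
F → G applies, adding G
B → D applies, adding D
Closure: {A, B, C, D, F, G}.

A, B, C, D, F, G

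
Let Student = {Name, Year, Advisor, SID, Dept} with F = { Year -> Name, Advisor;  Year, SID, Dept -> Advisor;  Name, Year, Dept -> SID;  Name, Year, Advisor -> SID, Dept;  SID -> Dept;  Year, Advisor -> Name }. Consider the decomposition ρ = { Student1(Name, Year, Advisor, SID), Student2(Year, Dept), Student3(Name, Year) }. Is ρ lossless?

Chase test. Columns are Name, Year, Advisor, SID, Dept; row i has aⱼ where attribute j ∈ Studenti, else bᵢⱼ.
Initial tableau (one row per fragment):
  row 1: a1 a2 a3 a4 b15
  row 2: b21 a2 b23 b24 a5
  row 3: a1 a2 b33 b34 b35
Rows 1 and 2 agree on Year; apply Year→Name, Advisor and equate their Name, Advisor entries.
Rows 1 and 3 agree on Year; apply Year→Name, Advisor and equate their Name, Advisor entries.
Rows 1 and 2 agree on Name, Year, Advisor; apply Name, Year, Advisor→SID, Dept and equate their SID, Dept entries.
Rows 1 and 3 agree on Name, Year, Advisor; apply Name, Year, Advisor→SID, Dept and equate their SID, Dept entries.
Row 1 is now all distinguished symbols — the join is lossless.

Yes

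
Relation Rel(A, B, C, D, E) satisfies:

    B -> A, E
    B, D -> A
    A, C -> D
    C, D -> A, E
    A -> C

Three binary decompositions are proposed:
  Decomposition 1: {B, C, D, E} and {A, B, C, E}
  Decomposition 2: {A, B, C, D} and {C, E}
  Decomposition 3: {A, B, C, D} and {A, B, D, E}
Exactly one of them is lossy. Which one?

Decomposition 1: common = {B, C, E}, closure = {A, B, C, D, E} → lossless.
Decomposition 2: common = {C}, closure = {C} → lossy.
Decomposition 3: common = {A, B, D}, closure = {A, B, C, D, E} → lossless.

Decomposition 2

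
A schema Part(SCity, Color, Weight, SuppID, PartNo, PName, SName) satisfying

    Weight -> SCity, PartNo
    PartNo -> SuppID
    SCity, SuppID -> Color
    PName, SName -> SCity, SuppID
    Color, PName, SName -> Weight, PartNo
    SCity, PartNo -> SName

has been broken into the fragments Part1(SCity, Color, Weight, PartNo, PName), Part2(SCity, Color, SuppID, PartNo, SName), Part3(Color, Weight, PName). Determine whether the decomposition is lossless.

Yes

Chase test. Columns are SCity, Color, Weight, SuppID, PartNo, PName, SName; row i has aⱼ where attribute j ∈ Parti, else bᵢⱼ.
Initial tableau (one row per fragment):
  row 1: a1 a2 a3 b14 a5 a6 b17
  row 2: a1 a2 b23 a4 a5 b26 a7
  row 3: b31 a2 a3 b34 b35 a6 b37
Rows 1 and 3 agree on Weight; apply Weight→SCity, PartNo and equate their SCity, PartNo entries.
Rows 1 and 2 agree on PartNo; apply PartNo→SuppID and equate their SuppID entries.
Rows 1 and 3 agree on PartNo; apply PartNo→SuppID and equate their SuppID entries.
Rows 1 and 2 agree on SCity, PartNo; apply SCity, PartNo→SName and equate their SName entries.
Rows 1 and 3 agree on SCity, PartNo; apply SCity, PartNo→SName and equate their SName entries.
Row 1 is now all distinguished symbols — the join is lossless.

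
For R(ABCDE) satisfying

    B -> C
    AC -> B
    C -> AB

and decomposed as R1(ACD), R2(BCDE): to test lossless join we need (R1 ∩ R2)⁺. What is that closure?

ABCD

R1 ∩ R2 = {CD}.
C → AB applies, adding AB
Closure: {ABCD}.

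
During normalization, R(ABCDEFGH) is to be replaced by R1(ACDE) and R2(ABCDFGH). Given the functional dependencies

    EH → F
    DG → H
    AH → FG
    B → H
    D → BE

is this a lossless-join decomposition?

Yes

Common attributes: R1 ∩ R2 = {ACD}.
Closure of {ACD}: D → BE applies, adding BE; B → H applies, adding H; EH → F applies, adding F; AH → FG applies, adding G. So (ACD)⁺ = {ABCDEFGH}.
This closure contains every attribute of R1, so R1 ∩ R2 → R1. The join is lossless.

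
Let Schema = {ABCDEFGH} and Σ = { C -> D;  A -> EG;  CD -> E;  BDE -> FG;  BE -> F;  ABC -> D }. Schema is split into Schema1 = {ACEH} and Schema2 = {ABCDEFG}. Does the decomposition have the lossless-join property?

Common attributes: Schema1 ∩ Schema2 = {ACE}.
Closure of {ACE}: C → D applies, adding D; A → EG applies, adding G. So (ACE)⁺ = {ACDEG}.
The closure contains neither all of Schema1 = {ACEH} nor all of Schema2 = {ABCDEFG}, so the common attributes are not a superkey of either fragment. The join is lossy.

No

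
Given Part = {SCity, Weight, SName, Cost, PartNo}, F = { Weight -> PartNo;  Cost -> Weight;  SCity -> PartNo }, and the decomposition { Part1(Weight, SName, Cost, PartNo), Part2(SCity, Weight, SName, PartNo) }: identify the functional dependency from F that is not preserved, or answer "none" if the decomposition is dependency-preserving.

Weight → PartNo lies within Part1.
Cost → Weight lies within Part1.
SCity → PartNo lies within Part2.
Every dependency is enforceable on the fragments, so the decomposition is dependency-preserving.

none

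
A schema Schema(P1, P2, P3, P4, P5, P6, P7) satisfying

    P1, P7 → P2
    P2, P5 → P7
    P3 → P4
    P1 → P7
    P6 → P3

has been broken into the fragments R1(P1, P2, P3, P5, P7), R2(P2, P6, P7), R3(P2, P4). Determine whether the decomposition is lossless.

No

Chase test. Columns are P1, P2, P3, P4, P5, P6, P7; row i has aⱼ where attribute j ∈ Ri, else bᵢⱼ.
Initial tableau (one row per fragment):
  row 1: a1 a2 a3 b14 a5 b16 a7
  row 2: b21 a2 b23 b24 b25 a6 a7
  row 3: b31 a2 b33 a4 b35 b36 b37
No row becomes fully distinguished — the join is lossy.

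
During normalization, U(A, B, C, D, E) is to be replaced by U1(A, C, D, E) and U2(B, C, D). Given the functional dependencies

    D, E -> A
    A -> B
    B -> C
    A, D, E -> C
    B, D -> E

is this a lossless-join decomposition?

Common attributes: U1 ∩ U2 = {C, D}.
No dependency enlarges {C, D}, so (C, D)⁺ = {C, D}.
The closure contains neither all of U1 = {A, C, D, E} nor all of U2 = {B, C, D}, so the common attributes are not a superkey of either fragment. The join is lossy.

No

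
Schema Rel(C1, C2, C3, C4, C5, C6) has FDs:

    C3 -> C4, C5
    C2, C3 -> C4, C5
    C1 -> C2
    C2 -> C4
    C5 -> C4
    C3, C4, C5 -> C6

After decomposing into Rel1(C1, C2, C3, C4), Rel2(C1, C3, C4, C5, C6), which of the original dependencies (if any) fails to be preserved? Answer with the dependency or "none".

C3 → C4, C5 lies within Rel2.
C2, C3 → C4, C5: restricted closure across fragments reaches C4, C5.
C1 → C2 lies within Rel1.
C2 → C4 lies within Rel1.
C5 → C4 lies within Rel2.
C3, C4, C5 → C6 lies within Rel2.
Every dependency is enforceable on the fragments, so the decomposition is dependency-preserving.

none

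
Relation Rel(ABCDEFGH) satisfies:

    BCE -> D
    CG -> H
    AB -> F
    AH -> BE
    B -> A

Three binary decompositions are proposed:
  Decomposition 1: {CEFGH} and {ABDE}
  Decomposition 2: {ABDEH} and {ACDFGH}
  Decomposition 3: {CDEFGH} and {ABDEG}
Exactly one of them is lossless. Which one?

Decomposition 1: common = {E}, closure = {E} → lossy.
Decomposition 2: common = {ADH}, closure = {ABDEFH} → lossless.
Decomposition 3: common = {DEG}, closure = {DEG} → lossy.

Decomposition 2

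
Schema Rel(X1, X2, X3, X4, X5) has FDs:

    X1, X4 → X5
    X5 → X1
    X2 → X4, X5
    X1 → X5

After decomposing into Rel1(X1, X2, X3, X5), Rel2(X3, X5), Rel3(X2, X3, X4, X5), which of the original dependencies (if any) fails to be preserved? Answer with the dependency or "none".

X1, X4 → X5: restricted closure across fragments reaches X5.
X5 → X1 lies within Rel1.
X2 → X4, X5 lies within Rel3.
X1 → X5 lies within Rel1.
Every dependency is enforceable on the fragments, so the decomposition is dependency-preserving.

none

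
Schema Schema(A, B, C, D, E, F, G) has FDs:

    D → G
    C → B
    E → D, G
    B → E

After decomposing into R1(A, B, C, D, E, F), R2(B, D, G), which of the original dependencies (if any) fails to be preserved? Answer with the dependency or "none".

D → G lies within R2.
C → B lies within R1.
E → D, G: restricted closure across fragments reaches D, G.
B → E lies within R1.
Every dependency is enforceable on the fragments, so the decomposition is dependency-preserving.

none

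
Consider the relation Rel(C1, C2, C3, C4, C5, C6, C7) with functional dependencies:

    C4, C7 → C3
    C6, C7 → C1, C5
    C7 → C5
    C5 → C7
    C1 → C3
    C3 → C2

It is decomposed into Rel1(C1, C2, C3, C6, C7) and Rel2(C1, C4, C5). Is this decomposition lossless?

No

Common attributes: Rel1 ∩ Rel2 = {C1}.
Closure of {C1}: C1 → C3 applies, adding C3; C3 → C2 applies, adding C2. So (C1)⁺ = {C1, C2, C3}.
The closure contains neither all of Rel1 = {C1, C2, C3, C6, C7} nor all of Rel2 = {C1, C4, C5}, so the common attributes are not a superkey of either fragment. The join is lossy.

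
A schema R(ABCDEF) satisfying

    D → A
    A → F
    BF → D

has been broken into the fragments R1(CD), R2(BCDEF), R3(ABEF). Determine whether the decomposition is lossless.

Yes

Chase test. Columns are ABCDEF; row i has aⱼ where attribute j ∈ Ri, else bᵢⱼ.
Initial tableau (one row per fragment):
  row 1: b11 b12 a3 a4 b15 b16
  row 2: b21 a2 a3 a4 a5 a6
  row 3: a1 a2 b33 b34 a5 a6
Rows 1 and 2 agree on D; apply D→A and equate their A entries.
Rows 1 and 2 agree on A; apply A→F and equate their F entries.
Rows 2 and 3 agree on BF; apply BF→D and equate their D entries.
Rows 1 and 3 agree on D; apply D→A and equate their A entries.
Row 2 is now all distinguished symbols — the join is lossless.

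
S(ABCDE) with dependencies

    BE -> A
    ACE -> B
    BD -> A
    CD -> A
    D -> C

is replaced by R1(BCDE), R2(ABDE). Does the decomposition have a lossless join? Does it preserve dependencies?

Lossless test: (BDE)⁺ = {ABCDE}, which contains all of one fragment — lossless.
Dependency preservation: the restricted closure of {ACE} across the fragments never reaches {B}, so ACE → B cannot be enforced without a join — not preserved.

lossless but not dependency-preserving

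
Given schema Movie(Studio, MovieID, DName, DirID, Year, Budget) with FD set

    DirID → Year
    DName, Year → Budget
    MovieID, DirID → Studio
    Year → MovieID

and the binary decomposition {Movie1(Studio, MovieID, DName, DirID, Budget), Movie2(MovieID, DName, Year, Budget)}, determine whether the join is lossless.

No

Common attributes: Movie1 ∩ Movie2 = {MovieID, DName, Budget}.
No dependency enlarges {MovieID, DName, Budget}, so (MovieID, DName, Budget)⁺ = {MovieID, DName, Budget}.
The closure contains neither all of Movie1 = {Studio, MovieID, DName, DirID, Budget} nor all of Movie2 = {MovieID, DName, Year, Budget}, so the common attributes are not a superkey of either fragment. The join is lossy.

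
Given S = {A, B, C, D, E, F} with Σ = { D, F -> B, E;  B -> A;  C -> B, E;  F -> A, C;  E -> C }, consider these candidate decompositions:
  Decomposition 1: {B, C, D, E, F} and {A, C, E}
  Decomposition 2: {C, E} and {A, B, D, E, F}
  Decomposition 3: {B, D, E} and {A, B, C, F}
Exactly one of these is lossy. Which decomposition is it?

Decomposition 3

Decomposition 1: common = {C, E}, closure = {A, B, C, E} → lossless.
Decomposition 2: common = {E}, closure = {A, B, C, E} → lossless.
Decomposition 3: common = {B}, closure = {A, B} → lossy.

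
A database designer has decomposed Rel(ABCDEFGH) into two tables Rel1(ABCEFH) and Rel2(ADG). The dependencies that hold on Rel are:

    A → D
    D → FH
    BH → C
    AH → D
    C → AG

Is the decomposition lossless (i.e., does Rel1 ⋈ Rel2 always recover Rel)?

No

Common attributes: Rel1 ∩ Rel2 = {A}.
Closure of {A}: A → D applies, adding D; D → FH applies, adding FH. So (A)⁺ = {ADFH}.
The closure contains neither all of Rel1 = {ABCEFH} nor all of Rel2 = {ADG}, so the common attributes are not a superkey of either fragment. The join is lossy.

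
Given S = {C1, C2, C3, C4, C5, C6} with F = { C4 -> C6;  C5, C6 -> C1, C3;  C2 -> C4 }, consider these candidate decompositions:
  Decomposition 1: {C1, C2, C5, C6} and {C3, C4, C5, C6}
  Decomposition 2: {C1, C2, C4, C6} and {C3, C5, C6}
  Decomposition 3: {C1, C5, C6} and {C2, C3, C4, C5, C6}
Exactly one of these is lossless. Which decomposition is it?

Decomposition 1: common = {C5, C6}, closure = {C1, C3, C5, C6} → lossy.
Decomposition 2: common = {C6}, closure = {C6} → lossy.
Decomposition 3: common = {C5, C6}, closure = {C1, C3, C5, C6} → lossless.

Decomposition 3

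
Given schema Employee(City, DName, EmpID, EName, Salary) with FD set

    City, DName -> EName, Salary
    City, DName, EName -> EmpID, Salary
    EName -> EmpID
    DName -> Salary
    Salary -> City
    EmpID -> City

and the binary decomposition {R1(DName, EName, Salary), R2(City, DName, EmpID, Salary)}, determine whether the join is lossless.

Common attributes: R1 ∩ R2 = {DName, Salary}.
Closure of {DName, Salary}: Salary → City applies, adding City; City, DName → EName, Salary applies, adding EName; City, DName, EName → EmpID, Salary applies, adding EmpID. So (DName, Salary)⁺ = {City, DName, EmpID, EName, Salary}.
This closure contains every attribute of R1, so R1 ∩ R2 → R1. The join is lossless.

Yes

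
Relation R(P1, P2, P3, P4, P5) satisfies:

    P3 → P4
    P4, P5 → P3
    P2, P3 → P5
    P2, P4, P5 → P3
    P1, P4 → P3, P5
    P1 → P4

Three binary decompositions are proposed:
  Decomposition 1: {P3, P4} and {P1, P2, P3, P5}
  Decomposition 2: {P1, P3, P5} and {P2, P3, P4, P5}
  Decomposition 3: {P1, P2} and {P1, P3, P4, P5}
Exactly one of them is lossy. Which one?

Decomposition 1: common = {P3}, closure = {P3, P4} → lossless.
Decomposition 2: common = {P3, P5}, closure = {P3, P4, P5} → lossy.
Decomposition 3: common = {P1}, closure = {P1, P3, P4, P5} → lossless.

Decomposition 2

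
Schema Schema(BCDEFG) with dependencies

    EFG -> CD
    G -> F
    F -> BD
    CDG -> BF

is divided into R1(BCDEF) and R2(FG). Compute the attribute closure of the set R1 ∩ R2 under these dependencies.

R1 ∩ R2 = {F}.
F → BD applies, adding BD
Closure: {BDF}.

BDF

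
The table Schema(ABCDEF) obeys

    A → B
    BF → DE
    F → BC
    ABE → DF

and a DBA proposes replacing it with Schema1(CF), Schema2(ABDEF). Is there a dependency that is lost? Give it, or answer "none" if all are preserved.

A → B lies within Schema2.
BF → DE lies within Schema2.
F → BC: restricted closure across fragments reaches BC.
ABE → DF lies within Schema2.
Every dependency is enforceable on the fragments, so the decomposition is dependency-preserving.

none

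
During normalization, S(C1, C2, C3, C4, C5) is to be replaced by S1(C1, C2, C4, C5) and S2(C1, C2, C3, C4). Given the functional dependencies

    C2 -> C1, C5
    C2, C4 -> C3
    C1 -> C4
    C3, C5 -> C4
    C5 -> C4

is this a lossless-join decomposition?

Common attributes: S1 ∩ S2 = {C1, C2, C4}.
Closure of {C1, C2, C4}: C2 → C1, C5 applies, adding C5; C2, C4 → C3 applies, adding C3. So (C1, C2, C4)⁺ = {C1, C2, C3, C4, C5}.
This closure contains every attribute of S1, so S1 ∩ S2 → S1. The join is lossless.

Yes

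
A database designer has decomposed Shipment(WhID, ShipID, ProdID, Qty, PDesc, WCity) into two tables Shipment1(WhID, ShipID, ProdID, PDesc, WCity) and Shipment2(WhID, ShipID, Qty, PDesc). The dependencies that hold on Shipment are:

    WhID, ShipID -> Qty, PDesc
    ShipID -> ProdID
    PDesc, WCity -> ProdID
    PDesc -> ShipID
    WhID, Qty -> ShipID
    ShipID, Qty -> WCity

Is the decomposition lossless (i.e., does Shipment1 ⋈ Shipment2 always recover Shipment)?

Yes

Common attributes: Shipment1 ∩ Shipment2 = {WhID, ShipID, PDesc}.
Closure of {WhID, ShipID, PDesc}: WhID, ShipID → Qty, PDesc applies, adding Qty; ShipID → ProdID applies, adding ProdID; ShipID, Qty → WCity applies, adding WCity. So (WhID, ShipID, PDesc)⁺ = {WhID, ShipID, ProdID, Qty, PDesc, WCity}.
This closure contains every attribute of Shipment1, so Shipment1 ∩ Shipment2 → Shipment1. The join is lossless.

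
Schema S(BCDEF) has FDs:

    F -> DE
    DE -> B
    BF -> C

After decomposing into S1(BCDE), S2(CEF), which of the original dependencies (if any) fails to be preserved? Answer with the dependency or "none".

Check F → DE: no single fragment contains all of {DEF}, and the restricted closure of {F} across the fragments never reaches {DE}.
DE → B is preserved.
BF → C is preserved.

F -> DE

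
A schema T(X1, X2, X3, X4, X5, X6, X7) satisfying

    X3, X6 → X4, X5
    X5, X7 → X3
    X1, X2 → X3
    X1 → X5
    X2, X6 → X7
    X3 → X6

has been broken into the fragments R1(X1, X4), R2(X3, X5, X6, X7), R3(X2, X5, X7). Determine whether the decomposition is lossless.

No

Chase test. Columns are X1, X2, X3, X4, X5, X6, X7; row i has aⱼ where attribute j ∈ Ri, else bᵢⱼ.
Initial tableau (one row per fragment):
  row 1: a1 b12 b13 a4 b15 b16 b17
  row 2: b21 b22 a3 b24 a5 a6 a7
  row 3: b31 a2 b33 b34 a5 b36 a7
Rows 2 and 3 agree on X5, X7; apply X5, X7→X3 and equate their X3 entries.
Rows 2 and 3 agree on X3; apply X3→X6 and equate their X6 entries.
Rows 2 and 3 agree on X3, X6; apply X3, X6→X4, X5 and equate their X4, X5 entries.
No row becomes fully distinguished — the join is lossy.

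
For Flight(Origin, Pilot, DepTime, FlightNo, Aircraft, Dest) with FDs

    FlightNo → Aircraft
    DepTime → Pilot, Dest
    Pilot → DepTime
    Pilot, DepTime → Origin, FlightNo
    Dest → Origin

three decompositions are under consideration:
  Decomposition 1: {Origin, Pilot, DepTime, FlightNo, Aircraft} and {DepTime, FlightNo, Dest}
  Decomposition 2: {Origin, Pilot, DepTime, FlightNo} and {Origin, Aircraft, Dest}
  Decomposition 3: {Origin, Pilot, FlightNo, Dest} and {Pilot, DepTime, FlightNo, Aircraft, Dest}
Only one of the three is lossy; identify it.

Decomposition 2

Decomposition 1: common = {DepTime, FlightNo}, closure = {Origin, Pilot, DepTime, FlightNo, Aircraft, Dest} → lossless.
Decomposition 2: common = {Origin}, closure = {Origin} → lossy.
Decomposition 3: common = {Pilot, FlightNo, Dest}, closure = {Origin, Pilot, DepTime, FlightNo, Aircraft, Dest} → lossless.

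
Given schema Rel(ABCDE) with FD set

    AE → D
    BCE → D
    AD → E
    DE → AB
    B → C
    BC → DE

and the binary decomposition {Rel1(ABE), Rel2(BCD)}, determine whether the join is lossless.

Common attributes: Rel1 ∩ Rel2 = {B}.
Closure of {B}: B → C applies, adding C; BC → DE applies, adding DE; DE → AB applies, adding A. So (B)⁺ = {ABCDE}.
This closure contains every attribute of Rel1, so Rel1 ∩ Rel2 → Rel1. The join is lossless.

Yes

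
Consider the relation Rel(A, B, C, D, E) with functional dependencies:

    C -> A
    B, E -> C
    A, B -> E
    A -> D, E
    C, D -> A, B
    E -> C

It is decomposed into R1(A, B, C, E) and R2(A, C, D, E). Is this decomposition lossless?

Yes

Common attributes: R1 ∩ R2 = {A, C, E}.
Closure of {A, C, E}: A → D, E applies, adding D; C, D → A, B applies, adding B. So (A, C, E)⁺ = {A, B, C, D, E}.
This closure contains every attribute of R1, so R1 ∩ R2 → R1. The join is lossless.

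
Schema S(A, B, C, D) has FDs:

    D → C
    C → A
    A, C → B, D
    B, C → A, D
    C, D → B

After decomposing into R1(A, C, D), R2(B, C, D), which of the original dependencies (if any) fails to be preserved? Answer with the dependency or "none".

D → C lies within R1.
C → A lies within R1.
A, C → B, D: restricted closure across fragments reaches B, D.
B, C → A, D: restricted closure across fragments reaches A, D.
C, D → B lies within R2.
Every dependency is enforceable on the fragments, so the decomposition is dependency-preserving.

none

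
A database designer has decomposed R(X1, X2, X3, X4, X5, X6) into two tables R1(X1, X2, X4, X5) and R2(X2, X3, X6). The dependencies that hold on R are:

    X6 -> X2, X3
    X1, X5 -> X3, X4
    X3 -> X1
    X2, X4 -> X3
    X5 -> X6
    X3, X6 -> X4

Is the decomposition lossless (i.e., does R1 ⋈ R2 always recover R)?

No

Common attributes: R1 ∩ R2 = {X2}.
No dependency enlarges {X2}, so (X2)⁺ = {X2}.
The closure contains neither all of R1 = {X1, X2, X4, X5} nor all of R2 = {X2, X3, X6}, so the common attributes are not a superkey of either fragment. The join is lossy.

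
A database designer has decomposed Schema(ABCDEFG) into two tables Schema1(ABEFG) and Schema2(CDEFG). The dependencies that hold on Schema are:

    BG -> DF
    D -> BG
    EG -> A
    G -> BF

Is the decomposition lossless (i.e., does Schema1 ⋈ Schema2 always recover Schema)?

Yes

Common attributes: Schema1 ∩ Schema2 = {EFG}.
Closure of {EFG}: EG → A applies, adding A; G → BF applies, adding B; BG → DF applies, adding D. So (EFG)⁺ = {ABDEFG}.
This closure contains every attribute of Schema1, so Schema1 ∩ Schema2 → Schema1. The join is lossless.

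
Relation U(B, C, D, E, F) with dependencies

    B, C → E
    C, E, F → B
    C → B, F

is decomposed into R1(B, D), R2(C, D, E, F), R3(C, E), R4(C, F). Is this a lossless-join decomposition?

Chase test. Columns are B, C, D, E, F; row i has aⱼ where attribute j ∈ Ri, else bᵢⱼ.
Initial tableau (one row per fragment):
  row 1: a1 b12 a3 b14 b15
  row 2: b21 a2 a3 a4 a5
  row 3: b31 a2 b33 a4 b35
  row 4: b41 a2 b43 b44 a5
Rows 2 and 3 agree on C; apply C→B, F and equate their B, F entries.
Rows 2 and 4 agree on C; apply C→B, F and equate their B, F entries.
Rows 2 and 4 agree on B, C; apply B, C→E and equate their E entries.
No row becomes fully distinguished — the join is lossy.

No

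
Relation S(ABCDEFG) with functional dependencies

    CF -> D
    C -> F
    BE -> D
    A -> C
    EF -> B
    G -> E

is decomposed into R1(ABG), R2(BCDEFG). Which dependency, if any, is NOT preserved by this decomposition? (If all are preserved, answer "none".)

Check A → C: no single fragment contains all of {AC}, and the restricted closure of {A} across the fragments never reaches {C}.
CF → D is preserved.
C → F is preserved.
BE → D is preserved.
EF → B is preserved.
G → E is preserved.

A -> C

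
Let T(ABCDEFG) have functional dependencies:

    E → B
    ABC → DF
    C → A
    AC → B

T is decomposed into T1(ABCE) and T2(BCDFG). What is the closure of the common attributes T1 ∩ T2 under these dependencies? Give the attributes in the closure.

T1 ∩ T2 = {BC}.
C → A applies, adding A
ABC → DF applies, adding DF
Closure: {ABCDF}.

ABCDF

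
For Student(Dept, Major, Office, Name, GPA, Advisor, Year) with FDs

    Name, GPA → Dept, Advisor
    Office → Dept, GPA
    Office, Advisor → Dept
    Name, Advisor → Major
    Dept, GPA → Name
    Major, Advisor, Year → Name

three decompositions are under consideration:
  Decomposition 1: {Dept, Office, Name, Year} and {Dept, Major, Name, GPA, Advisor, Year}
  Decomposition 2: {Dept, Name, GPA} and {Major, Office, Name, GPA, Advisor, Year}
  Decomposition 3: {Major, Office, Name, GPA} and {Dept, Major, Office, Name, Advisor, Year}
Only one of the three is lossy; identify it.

Decomposition 1: common = {Dept, Name, Year}, closure = {Dept, Name, Year} → lossy.
Decomposition 2: common = {Name, GPA}, closure = {Dept, Major, Name, GPA, Advisor} → lossless.
Decomposition 3: common = {Major, Office, Name}, closure = {Dept, Major, Office, Name, GPA, Advisor} → lossless.

Decomposition 1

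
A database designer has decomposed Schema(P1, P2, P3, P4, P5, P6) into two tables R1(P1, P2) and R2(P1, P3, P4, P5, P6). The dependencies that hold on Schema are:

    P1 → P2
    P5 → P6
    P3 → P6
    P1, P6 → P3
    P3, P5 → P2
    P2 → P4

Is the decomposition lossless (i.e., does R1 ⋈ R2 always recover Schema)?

Common attributes: R1 ∩ R2 = {P1}.
Closure of {P1}: P1 → P2 applies, adding P2; P2 → P4 applies, adding P4. So (P1)⁺ = {P1, P2, P4}.
This closure contains every attribute of R1, so R1 ∩ R2 → R1. The join is lossless.

Yes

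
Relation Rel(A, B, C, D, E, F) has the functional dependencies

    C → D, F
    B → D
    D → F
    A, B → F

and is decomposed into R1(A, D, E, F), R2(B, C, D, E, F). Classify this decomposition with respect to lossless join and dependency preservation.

lossy but dependency-preserving

Lossless test: (D, E, F)⁺ = {D, E, F}, which is a superkey of neither fragment — lossy.
Dependency preservation: A, B → F is not contained in any single fragment, but the restricted closure of its left-hand side across the fragments still reaches the right-hand side; the remaining FDs each lie inside some fragment. All dependencies are preserved.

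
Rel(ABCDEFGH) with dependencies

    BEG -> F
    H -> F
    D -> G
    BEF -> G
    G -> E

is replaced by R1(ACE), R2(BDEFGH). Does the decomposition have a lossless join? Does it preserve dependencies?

Lossless test: (E)⁺ = {E}, which is a superkey of neither fragment — lossy.
Dependency preservation: every FD's attributes lie within a single fragment, so each can be enforced locally — preserved.

lossy but dependency-preserving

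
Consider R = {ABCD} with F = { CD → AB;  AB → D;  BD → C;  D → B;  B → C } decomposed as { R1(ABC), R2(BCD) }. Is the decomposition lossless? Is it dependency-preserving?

Lossless test: (BC)⁺ = {BC}, which is a superkey of neither fragment — lossy.
Dependency preservation: the restricted closure of {CD} across the fragments never reaches {AB}, so CD → AB cannot be enforced without a join — not preserved.

lossy and not dependency-preserving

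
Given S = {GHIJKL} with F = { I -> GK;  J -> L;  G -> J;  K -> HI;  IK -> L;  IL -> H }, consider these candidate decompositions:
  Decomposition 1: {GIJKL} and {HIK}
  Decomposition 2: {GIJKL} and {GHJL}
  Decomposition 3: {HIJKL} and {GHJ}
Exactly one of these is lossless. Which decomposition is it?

Decomposition 1: common = {IK}, closure = {GHIJKL} → lossless.
Decomposition 2: common = {GJL}, closure = {GJL} → lossy.
Decomposition 3: common = {HJ}, closure = {HJL} → lossy.

Decomposition 1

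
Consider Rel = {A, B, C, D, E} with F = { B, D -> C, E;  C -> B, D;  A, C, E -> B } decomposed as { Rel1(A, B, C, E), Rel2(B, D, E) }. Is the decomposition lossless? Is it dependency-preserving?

Lossless test: (B, E)⁺ = {B, E}, which is a superkey of neither fragment — lossy.
Dependency preservation: the restricted closure of {B, D} across the fragments never reaches {C, E}, so B, D → C, E cannot be enforced without a join — not preserved.

lossy and not dependency-preserving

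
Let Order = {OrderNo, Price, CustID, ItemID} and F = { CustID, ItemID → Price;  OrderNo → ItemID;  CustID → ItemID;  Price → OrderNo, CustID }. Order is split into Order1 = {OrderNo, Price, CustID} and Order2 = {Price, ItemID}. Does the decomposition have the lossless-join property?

Common attributes: Order1 ∩ Order2 = {Price}.
Closure of {Price}: Price → OrderNo, CustID applies, adding OrderNo, CustID; OrderNo → ItemID applies, adding ItemID. So (Price)⁺ = {OrderNo, Price, CustID, ItemID}.
This closure contains every attribute of Order1, so Order1 ∩ Order2 → Order1. The join is lossless.

Yes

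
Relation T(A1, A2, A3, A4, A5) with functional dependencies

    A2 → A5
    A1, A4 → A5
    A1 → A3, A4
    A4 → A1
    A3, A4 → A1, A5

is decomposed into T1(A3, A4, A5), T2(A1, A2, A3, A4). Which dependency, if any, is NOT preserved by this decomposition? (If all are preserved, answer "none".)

Check A2 → A5: no single fragment contains all of {A2, A5}, and the restricted closure of {A2} across the fragments never reaches {A5}.
A1, A4 → A5 is preserved.
A1 → A3, A4 is preserved.
A4 → A1 is preserved.
A3, A4 → A1, A5 is preserved.

A2 → A5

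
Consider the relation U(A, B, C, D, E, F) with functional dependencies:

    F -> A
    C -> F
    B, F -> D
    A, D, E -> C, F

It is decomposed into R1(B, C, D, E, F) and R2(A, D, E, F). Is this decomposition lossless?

Common attributes: R1 ∩ R2 = {D, E, F}.
Closure of {D, E, F}: F → A applies, adding A; A, D, E → C, F applies, adding C. So (D, E, F)⁺ = {A, C, D, E, F}.
This closure contains every attribute of R2, so R1 ∩ R2 → R2. The join is lossless.

Yes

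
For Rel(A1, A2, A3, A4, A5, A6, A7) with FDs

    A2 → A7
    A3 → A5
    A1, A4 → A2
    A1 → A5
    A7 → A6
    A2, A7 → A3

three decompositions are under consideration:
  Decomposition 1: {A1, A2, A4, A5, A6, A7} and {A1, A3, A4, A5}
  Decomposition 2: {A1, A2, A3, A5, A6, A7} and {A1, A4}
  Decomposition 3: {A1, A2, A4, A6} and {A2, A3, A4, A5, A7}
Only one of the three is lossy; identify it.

Decomposition 2

Decomposition 1: common = {A1, A4, A5}, closure = {A1, A2, A3, A4, A5, A6, A7} → lossless.
Decomposition 2: common = {A1}, closure = {A1, A5} → lossy.
Decomposition 3: common = {A2, A4}, closure = {A2, A3, A4, A5, A6, A7} → lossless.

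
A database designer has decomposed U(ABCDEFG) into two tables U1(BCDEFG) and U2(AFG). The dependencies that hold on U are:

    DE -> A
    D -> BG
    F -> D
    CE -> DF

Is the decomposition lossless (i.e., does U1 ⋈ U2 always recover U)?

No

Common attributes: U1 ∩ U2 = {FG}.
Closure of {FG}: F → D applies, adding D; D → BG applies, adding B. So (FG)⁺ = {BDFG}.
The closure contains neither all of U1 = {BCDEFG} nor all of U2 = {AFG}, so the common attributes are not a superkey of either fragment. The join is lossy.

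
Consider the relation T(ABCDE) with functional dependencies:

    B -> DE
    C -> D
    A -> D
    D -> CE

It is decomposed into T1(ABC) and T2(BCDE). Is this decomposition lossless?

Common attributes: T1 ∩ T2 = {BC}.
Closure of {BC}: B → DE applies, adding DE. So (BC)⁺ = {BCDE}.
This closure contains every attribute of T2, so T1 ∩ T2 → T2. The join is lossless.

Yes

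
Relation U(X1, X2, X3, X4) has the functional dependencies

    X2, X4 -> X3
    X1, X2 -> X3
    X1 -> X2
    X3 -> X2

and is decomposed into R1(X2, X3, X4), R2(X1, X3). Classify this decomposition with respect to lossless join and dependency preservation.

lossy but dependency-preserving

Lossless test: (X3)⁺ = {X2, X3}, which is a superkey of neither fragment — lossy.
Dependency preservation: X1, X2 → X3; X1 → X2 are not contained in any single fragment, but the restricted closure of each left-hand side across the fragments still reaches the right-hand side; the remaining FDs each lie inside some fragment. All dependencies are preserved.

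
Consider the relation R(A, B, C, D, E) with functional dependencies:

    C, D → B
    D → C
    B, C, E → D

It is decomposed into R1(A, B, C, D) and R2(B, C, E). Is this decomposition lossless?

Common attributes: R1 ∩ R2 = {B, C}.
No dependency enlarges {B, C}, so (B, C)⁺ = {B, C}.
The closure contains neither all of R1 = {A, B, C, D} nor all of R2 = {B, C, E}, so the common attributes are not a superkey of either fragment. The join is lossy.

No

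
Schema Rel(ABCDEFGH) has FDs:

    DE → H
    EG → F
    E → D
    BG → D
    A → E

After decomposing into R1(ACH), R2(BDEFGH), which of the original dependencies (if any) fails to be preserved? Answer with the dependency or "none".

A → E

Check A → E: no single fragment contains all of {AE}, and the restricted closure of {A} across the fragments never reaches {E}.
DE → H is preserved.
EG → F is preserved.
E → D is preserved.
BG → D is preserved.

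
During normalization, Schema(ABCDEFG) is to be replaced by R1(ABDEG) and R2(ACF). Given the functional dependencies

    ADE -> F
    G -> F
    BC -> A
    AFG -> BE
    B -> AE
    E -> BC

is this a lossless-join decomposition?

Common attributes: R1 ∩ R2 = {A}.
No dependency enlarges {A}, so (A)⁺ = {A}.
The closure contains neither all of R1 = {ABDEG} nor all of R2 = {ACF}, so the common attributes are not a superkey of either fragment. The join is lossy.

No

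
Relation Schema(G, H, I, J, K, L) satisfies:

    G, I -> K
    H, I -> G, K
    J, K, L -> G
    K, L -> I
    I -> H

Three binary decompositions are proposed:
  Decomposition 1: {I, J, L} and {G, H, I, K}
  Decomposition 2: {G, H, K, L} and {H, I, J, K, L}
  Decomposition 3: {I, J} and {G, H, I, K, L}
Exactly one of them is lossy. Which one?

Decomposition 1: common = {I}, closure = {G, H, I, K} → lossless.
Decomposition 2: common = {H, K, L}, closure = {G, H, I, K, L} → lossless.
Decomposition 3: common = {I}, closure = {G, H, I, K} → lossy.

Decomposition 3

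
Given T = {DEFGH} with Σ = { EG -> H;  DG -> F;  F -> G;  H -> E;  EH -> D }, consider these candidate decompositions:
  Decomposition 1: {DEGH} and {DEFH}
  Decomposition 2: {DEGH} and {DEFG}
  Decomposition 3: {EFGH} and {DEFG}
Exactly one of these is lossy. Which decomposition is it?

Decomposition 1: common = {DEH}, closure = {DEH} → lossy.
Decomposition 2: common = {DEG}, closure = {DEFGH} → lossless.
Decomposition 3: common = {EFG}, closure = {DEFGH} → lossless.

Decomposition 1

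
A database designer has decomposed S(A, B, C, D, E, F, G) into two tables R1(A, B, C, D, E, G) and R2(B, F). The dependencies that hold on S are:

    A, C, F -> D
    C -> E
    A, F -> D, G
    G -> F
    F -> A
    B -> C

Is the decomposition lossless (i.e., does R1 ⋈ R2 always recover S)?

Common attributes: R1 ∩ R2 = {B}.
Closure of {B}: B → C applies, adding C; C → E applies, adding E. So (B)⁺ = {B, C, E}.
The closure contains neither all of R1 = {A, B, C, D, E, G} nor all of R2 = {B, F}, so the common attributes are not a superkey of either fragment. The join is lossy.

No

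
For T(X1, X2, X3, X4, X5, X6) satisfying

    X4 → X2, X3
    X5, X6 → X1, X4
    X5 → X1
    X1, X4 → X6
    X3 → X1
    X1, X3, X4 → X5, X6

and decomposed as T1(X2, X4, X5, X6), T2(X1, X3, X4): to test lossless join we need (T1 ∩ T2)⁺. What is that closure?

X1, X2, X3, X4, X5, X6

T1 ∩ T2 = {X4}.
X4 → X2, X3 applies, adding X2, X3
X3 → X1 applies, adding X1
X1, X3, X4 → X5, X6 applies, adding X5, X6
Closure: {X1, X2, X3, X4, X5, X6}.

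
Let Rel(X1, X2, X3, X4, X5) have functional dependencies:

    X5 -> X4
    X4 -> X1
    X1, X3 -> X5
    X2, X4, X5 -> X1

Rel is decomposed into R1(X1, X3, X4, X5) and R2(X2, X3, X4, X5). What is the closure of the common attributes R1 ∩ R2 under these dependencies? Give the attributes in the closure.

X1, X3, X4, X5

R1 ∩ R2 = {X3, X4, X5}.
X4 → X1 applies, adding X1
Closure: {X1, X3, X4, X5}.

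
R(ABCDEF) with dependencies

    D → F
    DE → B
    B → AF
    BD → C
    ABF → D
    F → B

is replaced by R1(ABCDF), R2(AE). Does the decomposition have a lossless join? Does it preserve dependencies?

lossy but dependency-preserving

Lossless test: (A)⁺ = {A}, which is a superkey of neither fragment — lossy.
Dependency preservation: DE → B is not contained in any single fragment, but the restricted closure of its left-hand side across the fragments still reaches the right-hand side; the remaining FDs each lie inside some fragment. All dependencies are preserved.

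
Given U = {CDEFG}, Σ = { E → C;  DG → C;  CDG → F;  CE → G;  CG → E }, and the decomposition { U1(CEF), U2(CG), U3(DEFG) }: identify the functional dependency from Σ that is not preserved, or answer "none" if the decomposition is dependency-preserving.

CG → E

Check CG → E: no single fragment contains all of {CEG}, and the restricted closure of {CG} across the fragments never reaches {E}.
E → C is preserved.
DG → C is preserved.
CDG → F is preserved.
CE → G is preserved.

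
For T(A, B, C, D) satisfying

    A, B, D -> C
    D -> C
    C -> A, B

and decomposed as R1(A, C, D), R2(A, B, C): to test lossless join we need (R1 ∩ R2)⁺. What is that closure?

R1 ∩ R2 = {A, C}.
C → A, B applies, adding B
Closure: {A, B, C}.

A, B, C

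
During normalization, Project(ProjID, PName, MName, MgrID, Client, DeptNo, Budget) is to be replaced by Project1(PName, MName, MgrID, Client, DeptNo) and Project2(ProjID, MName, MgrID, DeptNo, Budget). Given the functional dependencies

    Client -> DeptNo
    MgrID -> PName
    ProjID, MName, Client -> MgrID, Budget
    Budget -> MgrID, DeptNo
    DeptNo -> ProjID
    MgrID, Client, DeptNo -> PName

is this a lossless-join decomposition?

No

Common attributes: Project1 ∩ Project2 = {MName, MgrID, DeptNo}.
Closure of {MName, MgrID, DeptNo}: MgrID → PName applies, adding PName; DeptNo → ProjID applies, adding ProjID. So (MName, MgrID, DeptNo)⁺ = {ProjID, PName, MName, MgrID, DeptNo}.
The closure contains neither all of Project1 = {PName, MName, MgrID, Client, DeptNo} nor all of Project2 = {ProjID, MName, MgrID, DeptNo, Budget}, so the common attributes are not a superkey of either fragment. The join is lossy.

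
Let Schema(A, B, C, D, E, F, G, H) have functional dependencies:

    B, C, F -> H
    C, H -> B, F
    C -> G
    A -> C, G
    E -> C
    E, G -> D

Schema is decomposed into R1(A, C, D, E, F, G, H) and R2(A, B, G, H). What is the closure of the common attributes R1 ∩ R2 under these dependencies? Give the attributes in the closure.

A, B, C, F, G, H

R1 ∩ R2 = {A, G, H}.
A → C, G applies, adding C
C, H → B, F applies, adding B, F
Closure: {A, B, C, F, G, H}.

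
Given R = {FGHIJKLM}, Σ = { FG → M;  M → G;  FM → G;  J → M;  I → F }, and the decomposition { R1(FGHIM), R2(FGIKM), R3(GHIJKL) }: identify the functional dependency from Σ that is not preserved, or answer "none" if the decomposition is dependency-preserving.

Check J → M: no single fragment contains all of {JM}, and the restricted closure of {J} across the fragments never reaches {M}.
FG → M is preserved.
M → G is preserved.
FM → G is preserved.
I → F is preserved.

J → M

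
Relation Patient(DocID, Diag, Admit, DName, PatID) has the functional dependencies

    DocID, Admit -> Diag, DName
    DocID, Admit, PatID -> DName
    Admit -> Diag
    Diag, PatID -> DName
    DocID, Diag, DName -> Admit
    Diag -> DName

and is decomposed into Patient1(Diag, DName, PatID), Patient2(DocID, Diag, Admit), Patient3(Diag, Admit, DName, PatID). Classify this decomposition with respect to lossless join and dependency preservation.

Lossless test (chase): Rows 1 and 2 agree on Diag; apply Diag→DName and equate their DName entries. No row becomes fully distinguished — the join is lossy.
Dependency preservation: DocID, Admit → Diag, DName; DocID, Admit, PatID → DName; DocID, Diag, DName → Admit are not contained in any single fragment, but the restricted closure of each left-hand side across the fragments still reaches the right-hand side; the remaining FDs each lie inside some fragment. All dependencies are preserved.

lossy but dependency-preserving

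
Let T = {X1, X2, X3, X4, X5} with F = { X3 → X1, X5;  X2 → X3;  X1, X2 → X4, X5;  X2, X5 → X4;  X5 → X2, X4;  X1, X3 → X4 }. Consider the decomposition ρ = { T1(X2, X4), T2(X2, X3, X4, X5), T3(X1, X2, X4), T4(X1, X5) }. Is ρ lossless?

Yes

Chase test. Columns are X1, X2, X3, X4, X5; row i has aⱼ where attribute j ∈ Ti, else bᵢⱼ.
Initial tableau (one row per fragment):
  row 1: b11 a2 b13 a4 b15
  row 2: b21 a2 a3 a4 a5
  row 3: a1 a2 b33 a4 b35
  row 4: a1 b42 b43 b44 a5
Rows 1 and 2 agree on X2; apply X2→X3 and equate their X3 entries.
Rows 1 and 3 agree on X2; apply X2→X3 and equate their X3 entries.
Rows 2 and 4 agree on X5; apply X5→X2, X4 and equate their X2, X4 entries.
Rows 1 and 2 agree on X3; apply X3→X1, X5 and equate their X1, X5 entries.
Rows 1 and 3 agree on X3; apply X3→X1, X5 and equate their X1, X5 entries.
Rows 1 and 4 agree on X2; apply X2→X3 and equate their X3 entries.
Row 1 is now all distinguished symbols — the join is lossless.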